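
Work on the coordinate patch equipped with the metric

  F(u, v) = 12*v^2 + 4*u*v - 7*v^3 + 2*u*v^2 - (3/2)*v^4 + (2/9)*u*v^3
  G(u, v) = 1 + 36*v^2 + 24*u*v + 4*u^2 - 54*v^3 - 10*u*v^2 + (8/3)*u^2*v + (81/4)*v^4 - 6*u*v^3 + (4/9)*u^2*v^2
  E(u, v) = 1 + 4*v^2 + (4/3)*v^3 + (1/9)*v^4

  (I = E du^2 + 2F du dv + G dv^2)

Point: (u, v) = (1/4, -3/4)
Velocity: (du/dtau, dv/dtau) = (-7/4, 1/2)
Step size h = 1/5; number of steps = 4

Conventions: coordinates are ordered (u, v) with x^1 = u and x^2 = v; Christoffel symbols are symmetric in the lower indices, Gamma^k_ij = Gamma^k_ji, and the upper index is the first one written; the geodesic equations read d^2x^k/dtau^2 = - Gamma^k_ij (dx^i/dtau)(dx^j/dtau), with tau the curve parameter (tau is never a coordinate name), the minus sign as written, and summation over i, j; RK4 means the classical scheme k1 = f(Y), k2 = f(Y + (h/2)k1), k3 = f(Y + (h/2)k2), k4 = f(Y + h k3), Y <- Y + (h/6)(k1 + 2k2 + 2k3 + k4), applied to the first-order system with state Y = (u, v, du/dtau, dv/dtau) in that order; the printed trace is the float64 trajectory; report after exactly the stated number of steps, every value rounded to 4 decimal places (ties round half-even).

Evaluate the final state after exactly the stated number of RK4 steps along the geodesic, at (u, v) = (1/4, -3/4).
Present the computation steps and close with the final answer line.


f(Y) = (du/dtau, dv/dtau, -Gamma^u_ij Y'^i Y'^j, -Gamma^v_ij Y'^i Y'^j) with the Gammas evaluated at the stage position; h = 0.200000; intermediate values shown to 6 dp
step 0: u = 0.2500, v = -0.7500, du/dtau = -1.7500, dv/dtau = 0.5000
step 1:
  k1: at (u, v) = (0.250000, -0.750000), (du/dtau, dv/dtau) = (-1.750000, 0.500000); Gamma_uuu = 0.000000, Gamma_uuv = -0.041863, Gamma_uvv = -0.360488, Gamma_vuu = 0.000000, Gamma_vuv = -0.212306, Gamma_vvv = -1.828187; k1 = (-1.750000, 0.500000, 0.016862, 0.085512)
  k2: at (u, v) = (0.075000, -0.700000), (du/dtau, dv/dtau) = (-1.748314, 0.508551); Gamma_uuu = 0.000000, Gamma_uuv = -0.045048, Gamma_uvv = -0.362832, Gamma_vuu = 0.000000, Gamma_vuv = -0.229125, Gamma_vvv = -1.845454; k2 = (-1.748314, 0.508551, 0.013732, 0.069846)
  k3: at (u, v) = (0.075169, -0.699145), (du/dtau, dv/dtau) = (-1.748627, 0.506985); Gamma_uuu = 0.000000, Gamma_uuv = -0.045166, Gamma_uvv = -0.363426, Gamma_vuu = 0.000000, Gamma_vuv = -0.229575, Gamma_vvv = -1.847257; k3 = (-1.748627, 0.506985, 0.013330, 0.067757)
  k4: at (u, v) = (-0.099725, -0.648603), (du/dtau, dv/dtau) = (-1.747334, 0.513551); Gamma_uuu = 0.000000, Gamma_uuv = -0.048192, Gamma_uvv = -0.361868, Gamma_vuu = 0.000000, Gamma_vuv = -0.247463, Gamma_vvv = -1.858178; k4 = (-1.747334, 0.513551, 0.008948, 0.045947)
  Y <- Y + (h/6)(k1 + 2k2 + 2k3 + k4): u = -0.0997, v = -0.6485, du/dtau = -1.7473, dv/dtau = 0.5136
step 2:
  k1: at (u, v) = (-0.099707, -0.648513), (du/dtau, dv/dtau) = (-1.747336, 0.513555); Gamma_uuu = 0.000000, Gamma_uuv = -0.048205, Gamma_uvv = -0.361927, Gamma_vuu = 0.000000, Gamma_vuv = -0.247515, Gamma_vvv = -1.858367; k1 = (-1.747336, 0.513555, 0.008941, 0.045908)
  k2: at (u, v) = (-0.274441, -0.597157), (du/dtau, dv/dtau) = (-1.746441, 0.518146); Gamma_uuu = 0.000000, Gamma_uuv = -0.050935, Gamma_uvv = -0.355852, Gamma_vuu = 0.000000, Gamma_vuv = -0.266517, Gamma_vvv = -1.861986; k2 = (-1.746441, 0.518146, 0.003354, 0.017550)
  k3: at (u, v) = (-0.274351, -0.596698), (du/dtau, dv/dtau) = (-1.747000, 0.515310); Gamma_uuu = 0.000000, Gamma_uuv = -0.051002, Gamma_uvv = -0.356122, Gamma_vuu = 0.000000, Gamma_vuv = -0.266798, Gamma_vvv = -1.862921; k3 = (-1.747000, 0.515310, 0.002737, 0.014320)
  k4: at (u, v) = (-0.449107, -0.545450), (du/dtau, dv/dtau) = (-1.746788, 0.516419); Gamma_uuu = 0.000000, Gamma_uuv = -0.053090, Gamma_uvv = -0.344215, Gamma_vuu = 0.000000, Gamma_vuv = -0.286207, Gamma_vvv = -1.855668; k4 = (-1.746788, 0.516419, -0.003983, -0.021474)
  Y <- Y + (h/6)(k1 + 2k2 + 2k3 + k4): u = -0.4491, v = -0.5453, du/dtau = -1.7468, dv/dtau = 0.5165
step 3:
  k1: at (u, v) = (-0.449074, -0.545283), (du/dtau, dv/dtau) = (-1.746764, 0.516495); Gamma_uuu = 0.000000, Gamma_uuv = -0.053113, Gamma_uvv = -0.344298, Gamma_vuu = 0.000000, Gamma_vuv = -0.286317, Gamma_vvv = -1.855994; k1 = (-1.746764, 0.516495, -0.003990, -0.021509)
  k2: at (u, v) = (-0.623750, -0.493633), (du/dtau, dv/dtau) = (-1.747163, 0.514344); Gamma_uuu = 0.000000, Gamma_uuv = -0.054386, Gamma_uvv = -0.326360, Gamma_vuu = 0.000000, Gamma_vuv = -0.306164, Gamma_vvv = -1.837241; k2 = (-1.747163, 0.514344, -0.011408, -0.064223)
  k3: at (u, v) = (-0.623790, -0.493849), (du/dtau, dv/dtau) = (-1.747905, 0.510072); Gamma_uuu = 0.000000, Gamma_uuv = -0.054357, Gamma_uvv = -0.326278, Gamma_vuu = 0.000000, Gamma_vuv = -0.306015, Gamma_vvv = -1.836852; k3 = (-1.747905, 0.510072, -0.012036, -0.067759)
  k4: at (u, v) = (-0.798655, -0.443268), (du/dtau, dv/dtau) = (-1.749171, 0.502943); Gamma_uuu = 0.000000, Gamma_uuv = -0.054381, Gamma_uvv = -0.301723, Gamma_vuu = 0.000000, Gamma_vuv = -0.324887, Gamma_vvv = -1.802566; k4 = (-1.749171, 0.502943, -0.019361, -0.115666)
  Y <- Y + (h/6)(k1 + 2k2 + 2k3 + k4): u = -0.7986, v = -0.4430, du/dtau = -1.7491, dv/dtau = 0.5031
step 4:
  k1: at (u, v) = (-0.798610, -0.443007), (du/dtau, dv/dtau) = (-1.749105, 0.503123); Gamma_uuu = 0.000000, Gamma_uuv = -0.054412, Gamma_uvv = -0.301787, Gamma_vuu = 0.000000, Gamma_vuv = -0.325076, Gamma_vvv = -1.802989; k1 = (-1.749105, 0.503123, -0.019374, -0.115749)
  k2: at (u, v) = (-0.973520, -0.392695), (du/dtau, dv/dtau) = (-1.751043, 0.491548); Gamma_uuu = 0.000000, Gamma_uuv = -0.053097, Gamma_uvv = -0.271418, Gamma_vuu = 0.000000, Gamma_vuv = -0.343060, Gamma_vvv = -1.753634; k2 = (-1.751043, 0.491548, -0.025824, -0.166846)
  k3: at (u, v) = (-0.973714, -0.393852), (du/dtau, dv/dtau) = (-1.751688, 0.486439); Gamma_uuu = 0.000000, Gamma_uuv = -0.052990, Gamma_uvv = -0.271305, Gamma_vuu = 0.000000, Gamma_vuv = -0.342197, Gamma_vvv = -1.752025; k3 = (-1.751688, 0.486439, -0.026107, -0.168596)
  k4: at (u, v) = (-1.148947, -0.345720), (du/dtau, dv/dtau) = (-1.754327, 0.469404); Gamma_uuu = 0.000000, Gamma_uuv = -0.050125, Gamma_uvv = -0.236401, Gamma_vuu = 0.000000, Gamma_vuv = -0.357340, Gamma_vvv = -1.685306; k4 = (-1.754327, 0.469404, -0.030466, -0.217190)
  Y <- Y + (h/6)(k1 + 2k2 + 2k3 + k4): u = -1.1489, v = -0.3454, du/dtau = -1.7542, dv/dtau = 0.4697

Answer: u = -1.1489, v = -0.3454, du/dtau = -1.7542, dv/dtau = 0.4697


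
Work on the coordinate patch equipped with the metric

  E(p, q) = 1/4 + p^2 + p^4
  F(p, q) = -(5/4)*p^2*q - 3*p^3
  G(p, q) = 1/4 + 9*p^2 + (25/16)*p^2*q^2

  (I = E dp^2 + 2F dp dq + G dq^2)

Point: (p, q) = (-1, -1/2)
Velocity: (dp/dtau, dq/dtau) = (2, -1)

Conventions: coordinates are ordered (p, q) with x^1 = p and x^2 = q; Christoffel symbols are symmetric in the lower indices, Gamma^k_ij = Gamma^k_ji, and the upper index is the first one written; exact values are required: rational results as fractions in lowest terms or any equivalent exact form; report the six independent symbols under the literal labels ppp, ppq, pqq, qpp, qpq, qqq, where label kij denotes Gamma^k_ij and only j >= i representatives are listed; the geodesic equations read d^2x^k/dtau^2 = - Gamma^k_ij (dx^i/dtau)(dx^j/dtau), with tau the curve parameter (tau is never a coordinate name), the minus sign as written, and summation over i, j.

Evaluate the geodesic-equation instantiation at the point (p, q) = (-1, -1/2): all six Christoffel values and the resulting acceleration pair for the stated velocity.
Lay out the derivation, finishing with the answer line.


E = 9/4, F = 29/8, G = 617/64 at the point
E_p = -6, E_q = 0, F_p = -41/4, F_q = -5/4, G_p = -601/32, G_q = -25/16
EG - F^2 = 2189/256;  g^inv = (256/2189) * [[617/64, -29/8], [-29/8, 9/4]]
first-kind symbols [ij,l] = (1/2)(d_i g_jl + d_j g_il - d_l g_ij): [pp,p] = E_p/2 = -3, [pp,q] = F_p - E_q/2 = -41/4, [pq,p] = E_q/2 = 0, [pq,q] = G_p/2 = -601/64, [qq,p] = F_q - G_p/2 = 521/64, [qq,q] = G_q/2 = -25/32
Gamma^p_ij = (G*[ij,p] - F*[ij,q])/(EG - F^2), Gamma^q_ij = (E*[ij,q] - F*[ij,p])/(EG - F^2)
Gamma_ppp = 2108/2189, Gamma_ppq = 17429/4378, Gamma_pqq = 333057/35024, Gamma_qpp = -3120/2189, Gamma_qpq = -5409/2189, Gamma_qqq = -16009/4378
d^2p/dtau^2 = -(Gamma_ppp*(2)^2 + 2*Gamma_ppq*(2)*(-1) + Gamma_pqq*(-1)^2) = 89759/35024
d^2q/dtau^2 = -(Gamma_qpp*(2)^2 + 2*Gamma_qpq*(2)*(-1) + Gamma_qqq*(-1)^2) = -2303/4378

Answer: Gamma_ppp = 2108/2189, Gamma_ppq = 17429/4378, Gamma_pqq = 333057/35024, Gamma_qpp = -3120/2189, Gamma_qpq = -5409/2189, Gamma_qqq = -16009/4378; accelerations (d^2p/dtau^2, d^2q/dtau^2) = (89759/35024, -2303/4378)


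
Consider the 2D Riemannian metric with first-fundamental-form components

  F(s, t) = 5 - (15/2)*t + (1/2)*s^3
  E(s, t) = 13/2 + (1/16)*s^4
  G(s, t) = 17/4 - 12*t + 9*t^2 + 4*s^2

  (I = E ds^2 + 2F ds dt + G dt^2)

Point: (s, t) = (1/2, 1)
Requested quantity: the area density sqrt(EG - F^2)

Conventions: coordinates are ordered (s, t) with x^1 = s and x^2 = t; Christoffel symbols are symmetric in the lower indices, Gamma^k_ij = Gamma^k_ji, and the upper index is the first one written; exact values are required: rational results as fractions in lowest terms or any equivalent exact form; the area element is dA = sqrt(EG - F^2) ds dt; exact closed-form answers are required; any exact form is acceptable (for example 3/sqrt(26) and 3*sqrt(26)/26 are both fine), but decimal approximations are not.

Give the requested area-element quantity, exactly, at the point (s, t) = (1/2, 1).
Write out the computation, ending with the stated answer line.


E = 1665/256, F = -39/16, G = 9/4; EG - F^2 = 8901/1024

Answer: sqrt(EG - F^2) = 3*sqrt(989)/32


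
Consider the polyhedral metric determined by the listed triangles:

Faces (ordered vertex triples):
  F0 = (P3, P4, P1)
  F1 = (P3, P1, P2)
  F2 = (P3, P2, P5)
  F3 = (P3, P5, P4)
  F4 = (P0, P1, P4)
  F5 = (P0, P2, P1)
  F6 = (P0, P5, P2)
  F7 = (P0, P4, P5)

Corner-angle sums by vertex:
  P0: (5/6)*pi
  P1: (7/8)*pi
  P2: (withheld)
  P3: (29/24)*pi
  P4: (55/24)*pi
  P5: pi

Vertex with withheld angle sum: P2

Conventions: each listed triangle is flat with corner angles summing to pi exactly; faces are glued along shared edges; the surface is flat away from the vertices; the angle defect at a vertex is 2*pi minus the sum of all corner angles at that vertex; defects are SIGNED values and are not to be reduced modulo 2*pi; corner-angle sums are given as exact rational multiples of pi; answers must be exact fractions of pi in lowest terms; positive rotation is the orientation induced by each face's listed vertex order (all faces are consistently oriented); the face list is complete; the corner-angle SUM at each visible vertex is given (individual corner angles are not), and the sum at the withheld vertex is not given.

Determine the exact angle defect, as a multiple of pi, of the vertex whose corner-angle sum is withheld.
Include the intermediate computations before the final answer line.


V = 6, E = 12, F = 8; chi = V - E + F = 2
Gauss-Bonnet: total defect = 2*pi*chi = 4*pi; visible defects sum to (91/24)*pi

Answer: defect(P2) = (5/24)*pi


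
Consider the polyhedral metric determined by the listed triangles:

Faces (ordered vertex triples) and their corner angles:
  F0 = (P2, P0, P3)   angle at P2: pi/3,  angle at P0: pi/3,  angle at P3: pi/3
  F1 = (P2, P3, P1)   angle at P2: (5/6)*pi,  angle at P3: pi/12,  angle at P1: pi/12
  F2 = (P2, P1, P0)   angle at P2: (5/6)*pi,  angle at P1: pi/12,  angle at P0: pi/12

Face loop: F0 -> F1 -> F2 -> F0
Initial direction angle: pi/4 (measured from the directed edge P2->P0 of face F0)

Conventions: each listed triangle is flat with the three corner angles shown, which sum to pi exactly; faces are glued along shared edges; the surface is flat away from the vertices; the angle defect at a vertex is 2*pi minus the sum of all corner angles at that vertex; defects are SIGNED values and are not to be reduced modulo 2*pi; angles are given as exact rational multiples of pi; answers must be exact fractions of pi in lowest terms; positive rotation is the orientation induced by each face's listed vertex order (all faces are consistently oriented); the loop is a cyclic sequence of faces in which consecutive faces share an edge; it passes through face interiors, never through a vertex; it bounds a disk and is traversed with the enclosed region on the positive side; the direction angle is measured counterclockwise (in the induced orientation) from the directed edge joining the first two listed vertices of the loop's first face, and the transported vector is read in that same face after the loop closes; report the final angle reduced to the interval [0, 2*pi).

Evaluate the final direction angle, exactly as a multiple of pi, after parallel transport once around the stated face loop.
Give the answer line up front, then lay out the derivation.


Answer: final direction angle = pi/4

enclosed vertex P2: corner angles sum to 2*pi, defect = 2*pi - 2*pi = 0
holonomy = initial angle + sum of enclosed defects (mod 2*pi), positive in the induced orientation
final angle = pi/4 + 0 = pi/4 (mod 2*pi)


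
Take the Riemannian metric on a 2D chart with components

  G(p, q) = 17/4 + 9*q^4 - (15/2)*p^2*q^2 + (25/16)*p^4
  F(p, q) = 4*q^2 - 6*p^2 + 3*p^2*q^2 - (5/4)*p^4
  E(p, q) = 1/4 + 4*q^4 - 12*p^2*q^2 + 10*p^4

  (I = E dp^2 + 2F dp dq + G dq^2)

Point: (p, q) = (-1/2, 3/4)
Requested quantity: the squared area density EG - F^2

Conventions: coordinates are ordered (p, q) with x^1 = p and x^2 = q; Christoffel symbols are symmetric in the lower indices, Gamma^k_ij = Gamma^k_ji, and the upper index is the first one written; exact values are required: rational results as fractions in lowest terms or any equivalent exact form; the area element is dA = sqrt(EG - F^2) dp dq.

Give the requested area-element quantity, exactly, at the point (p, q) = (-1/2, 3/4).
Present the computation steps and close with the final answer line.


E = 29/64, F = 35/32, G = 393/64; EG - F^2 = 6497/4096

Answer: EG - F^2 = 6497/4096


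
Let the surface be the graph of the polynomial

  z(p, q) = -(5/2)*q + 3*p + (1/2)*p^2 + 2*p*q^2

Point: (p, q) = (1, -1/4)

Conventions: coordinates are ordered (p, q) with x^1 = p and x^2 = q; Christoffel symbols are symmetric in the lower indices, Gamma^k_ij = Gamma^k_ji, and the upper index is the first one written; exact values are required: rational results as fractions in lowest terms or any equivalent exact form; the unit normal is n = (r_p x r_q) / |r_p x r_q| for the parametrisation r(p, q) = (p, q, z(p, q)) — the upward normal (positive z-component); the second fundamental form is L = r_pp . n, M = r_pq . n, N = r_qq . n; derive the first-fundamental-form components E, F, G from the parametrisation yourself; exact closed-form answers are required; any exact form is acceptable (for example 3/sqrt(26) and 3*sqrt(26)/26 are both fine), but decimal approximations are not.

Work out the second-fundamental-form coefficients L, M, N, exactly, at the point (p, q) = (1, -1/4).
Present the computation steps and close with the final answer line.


z_p = 33/8, z_q = -7/2, z_pp = 1, z_pq = -1, z_qq = 4
E = 1153/64, F = -231/16, G = 53/4; answer radicand W^2 = 1937/64
unnormalised second-form numerators: l = 1, m = -1, n = 4; L = l/sqrt(1937/64), and similarly M = m/sqrt(W^2), N = n/sqrt(W^2)

Answer: L = 8*sqrt(1937)/1937, M = -8*sqrt(1937)/1937, N = 32*sqrt(1937)/1937


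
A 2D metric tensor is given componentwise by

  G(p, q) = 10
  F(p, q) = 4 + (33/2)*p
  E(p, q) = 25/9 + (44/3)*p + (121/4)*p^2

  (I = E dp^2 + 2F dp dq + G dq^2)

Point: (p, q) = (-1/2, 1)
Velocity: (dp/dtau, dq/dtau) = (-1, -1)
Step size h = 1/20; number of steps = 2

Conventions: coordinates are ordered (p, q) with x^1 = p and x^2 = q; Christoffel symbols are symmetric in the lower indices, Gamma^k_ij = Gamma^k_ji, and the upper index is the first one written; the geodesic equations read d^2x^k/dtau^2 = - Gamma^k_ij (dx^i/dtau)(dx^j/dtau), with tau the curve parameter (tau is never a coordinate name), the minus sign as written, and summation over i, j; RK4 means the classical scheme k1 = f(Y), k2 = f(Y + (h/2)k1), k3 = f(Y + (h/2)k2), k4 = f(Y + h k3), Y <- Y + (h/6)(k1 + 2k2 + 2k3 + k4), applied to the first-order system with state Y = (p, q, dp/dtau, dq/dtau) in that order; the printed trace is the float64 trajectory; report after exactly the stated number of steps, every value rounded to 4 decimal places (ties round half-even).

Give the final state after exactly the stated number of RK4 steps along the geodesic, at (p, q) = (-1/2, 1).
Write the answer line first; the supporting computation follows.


Answer: p = -0.5967, q = 0.8937, dp/dtau = -0.9329, dq/dtau = -1.1203

f(Y) = (dp/dtau, dq/dtau, -Gamma^p_ij Y'^i Y'^j, -Gamma^q_ij Y'^i Y'^j) with the Gammas evaluated at the stage position; h = 0.050000; intermediate values shown to 6 dp
step 0: p = -0.5000, q = 1.0000, dp/dtau = -1.0000, dq/dtau = -1.0000
step 1:
  k1: at (p, q) = (-0.500000, 1.000000), (dp/dtau, dq/dtau) = (-1.000000, -1.000000); Gamma_ppp = -0.648930, Gamma_ppq = 0.000000, Gamma_pqq = 0.000000, Gamma_qpp = 1.374205, Gamma_qpq = 0.000000, Gamma_qqq = 0.000000; k1 = (-1.000000, -1.000000, 0.648930, -1.374205)
  k2: at (p, q) = (-0.525000, 0.975000), (dp/dtau, dq/dtau) = (-0.983777, -1.034355); Gamma_ppp = -0.688491, Gamma_ppq = 0.000000, Gamma_pqq = 0.000000, Gamma_qpp = 1.328991, Gamma_qpq = 0.000000, Gamma_qqq = 0.000000; k2 = (-0.983777, -1.034355, 0.666333, -1.286220)
  k3: at (p, q) = (-0.524594, 0.974141), (dp/dtau, dq/dtau) = (-0.983342, -1.032155); Gamma_ppp = -0.687887, Gamma_ppq = 0.000000, Gamma_pqq = 0.000000, Gamma_qpp = 1.329733, Gamma_qpq = 0.000000, Gamma_qqq = 0.000000; k3 = (-0.983342, -1.032155, 0.665160, -1.285800)
  k4: at (p, q) = (-0.549167, 0.948392), (dp/dtau, dq/dtau) = (-0.966742, -1.064290); Gamma_ppp = -0.722309, Gamma_ppq = 0.000000, Gamma_pqq = 0.000000, Gamma_qpp = 1.284421, Gamma_qpq = 0.000000, Gamma_qqq = 0.000000; k4 = (-0.966742, -1.064290, 0.675063, -1.200407)
  Y <- Y + (h/6)(k1 + 2k2 + 2k3 + k4): p = -0.5492, q = 0.9484, dp/dtau = -0.9668, dq/dtau = -1.0643
step 2:
  k1: at (p, q) = (-0.549175, 0.948356), (dp/dtau, dq/dtau) = (-0.966775, -1.064322); Gamma_ppp = -0.722319, Gamma_ppq = 0.000000, Gamma_pqq = 0.000000, Gamma_qpp = 1.284406, Gamma_qpq = 0.000000, Gamma_qqq = 0.000000; k1 = (-0.966775, -1.064322, 0.675119, -1.200476)
  k2: at (p, q) = (-0.573344, 0.921748), (dp/dtau, dq/dtau) = (-0.949897, -1.094334); Gamma_ppp = -0.751943, Gamma_ppq = 0.000000, Gamma_pqq = 0.000000, Gamma_qpp = 1.239426, Gamma_qpq = 0.000000, Gamma_qqq = 0.000000; k2 = (-0.949897, -1.094334, 0.678482, -1.118340)
  k3: at (p, q) = (-0.572922, 0.920997), (dp/dtau, dq/dtau) = (-0.949813, -1.092281); Gamma_ppp = -0.751461, Gamma_ppq = 0.000000, Gamma_pqq = 0.000000, Gamma_qpp = 1.240212, Gamma_qpq = 0.000000, Gamma_qqq = 0.000000; k3 = (-0.949813, -1.092281, 0.677927, -1.118851)
  k4: at (p, q) = (-0.596665, 0.893742), (dp/dtau, dq/dtau) = (-0.932879, -1.120265); Gamma_ppp = -0.776733, Gamma_ppq = 0.000000, Gamma_pqq = 0.000000, Gamma_qpp = 1.196001, Gamma_qpq = 0.000000, Gamma_qqq = 0.000000; k4 = (-0.932879, -1.120265, 0.675962, -1.040835)
  Y <- Y + (h/6)(k1 + 2k2 + 2k3 + k4): p = -0.5967, q = 0.8937, dp/dtau = -0.9329, dq/dtau = -1.1203


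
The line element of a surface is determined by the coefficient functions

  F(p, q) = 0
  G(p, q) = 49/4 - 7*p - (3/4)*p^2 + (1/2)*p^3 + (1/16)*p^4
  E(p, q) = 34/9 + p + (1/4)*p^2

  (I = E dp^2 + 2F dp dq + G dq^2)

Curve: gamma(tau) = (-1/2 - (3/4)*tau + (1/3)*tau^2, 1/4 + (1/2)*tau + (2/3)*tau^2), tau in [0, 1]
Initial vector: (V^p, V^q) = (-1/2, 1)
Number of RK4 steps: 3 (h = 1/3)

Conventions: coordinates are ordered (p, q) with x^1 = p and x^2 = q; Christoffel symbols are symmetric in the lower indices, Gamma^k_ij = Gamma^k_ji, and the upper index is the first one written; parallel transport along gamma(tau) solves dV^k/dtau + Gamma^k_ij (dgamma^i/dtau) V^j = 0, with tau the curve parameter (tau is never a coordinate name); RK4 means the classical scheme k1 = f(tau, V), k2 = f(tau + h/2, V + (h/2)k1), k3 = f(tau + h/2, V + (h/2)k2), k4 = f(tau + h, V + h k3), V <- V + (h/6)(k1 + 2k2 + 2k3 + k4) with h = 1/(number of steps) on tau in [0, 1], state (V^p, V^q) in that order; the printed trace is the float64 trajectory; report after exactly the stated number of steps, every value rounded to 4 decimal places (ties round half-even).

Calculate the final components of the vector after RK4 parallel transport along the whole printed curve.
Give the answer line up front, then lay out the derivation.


Answer: V^p = -1.3433, V^q = 0.7811

gamma'(tau) = (-3/4 + (2/3)*tau, 1/2 + (4/3)*tau); f(tau, V)^k = -Gamma^k_ij(gamma(tau)) gamma'^i(tau) V^j; h = 1/3; intermediate values shown to 6 dp
curve data and Christoffel symbols at the stage parameters:
  tau = 0.000000: gamma = (-0.500000, 0.250000), gamma' = (-0.750000, 0.500000); Gamma_ppp = 0.112266, Gamma_ppq = 0.000000, Gamma_pqq = 0.884096, Gamma_qpp = 0.000000, Gamma_qpq = -0.190476, Gamma_qqq = 0.000000
  tau = 0.166667: gamma = (-0.615741, 0.351852), gamma' = (-0.638889, 0.722222); Gamma_ppp = 0.106258, Gamma_ppq = 0.000000, Gamma_pqq = 0.854521, Gamma_qpp = 0.000000, Gamma_qpq = -0.172131, Gamma_qqq = 0.000000
  tau = 0.333333: gamma = (-0.712963, 0.490741), gamma' = (-0.527778, 0.944444); Gamma_ppp = 0.100805, Gamma_ppq = 0.000000, Gamma_pqq = 0.823756, Gamma_qpp = 0.000000, Gamma_qpq = -0.157498, Gamma_qqq = 0.000000
  tau = 0.500000: gamma = (-0.791667, 0.666667), gamma' = (-0.416667, 1.166667); Gamma_ppp = 0.096119, Gamma_ppq = 0.000000, Gamma_pqq = 0.794903, Gamma_qpp = 0.000000, Gamma_qpq = -0.146111, Gamma_qqq = 0.000000
  tau = 0.666667: gamma = (-0.851852, 0.879630), gamma' = (-0.305556, 1.388889); Gamma_ppp = 0.092374, Gamma_ppq = 0.000000, Gamma_pqq = 0.770480, Gamma_qpp = 0.000000, Gamma_qpq = -0.137653, Gamma_qqq = 0.000000
  tau = 0.833333: gamma = (-0.893519, 1.129630), gamma' = (-0.194444, 1.611111); Gamma_ppp = 0.089700, Gamma_ppq = 0.000000, Gamma_pqq = 0.752387, Gamma_qpp = 0.000000, Gamma_qpq = -0.131915, Gamma_qqq = 0.000000
  tau = 1.000000: gamma = (-0.916667, 1.416667), gamma' = (-0.083333, 1.833333); Gamma_ppp = 0.088185, Gamma_ppq = 0.000000, Gamma_pqq = 0.741921, Gamma_qpp = 0.000000, Gamma_qpq = -0.128766, Gamma_qqq = 0.000000
step 0: V^p = -0.5000, V^q = 1.0000
step 1: k1 = (-0.484148, -0.190476), k2 = (-0.636984, -0.178671), k3 = (-0.639927, -0.182054), k4 = (-0.768730, -0.184183); V <- V + (h/6)(k1 + 2k2 + 2k3 + k4): V^p = -0.7115, V^q = 0.9391
step 2: k1 = (-0.768469, -0.183894), k2 = (-0.876115, -0.198421), k3 = (-0.874588, -0.201331), k4 = (-0.961441, -0.228438); V <- V + (h/6)(k1 + 2k2 + 2k3 + k4): V^p = -1.0021, V^q = 0.8718
step 3: k1 = (-0.961187, -0.228256), k2 = (-1.030912, -0.268410), k3 = (-1.023002, -0.270709), k4 = (-1.072918, -0.325456); V <- V + (h/6)(k1 + 2k2 + 2k3 + k4): V^p = -1.3433, V^q = 0.7811


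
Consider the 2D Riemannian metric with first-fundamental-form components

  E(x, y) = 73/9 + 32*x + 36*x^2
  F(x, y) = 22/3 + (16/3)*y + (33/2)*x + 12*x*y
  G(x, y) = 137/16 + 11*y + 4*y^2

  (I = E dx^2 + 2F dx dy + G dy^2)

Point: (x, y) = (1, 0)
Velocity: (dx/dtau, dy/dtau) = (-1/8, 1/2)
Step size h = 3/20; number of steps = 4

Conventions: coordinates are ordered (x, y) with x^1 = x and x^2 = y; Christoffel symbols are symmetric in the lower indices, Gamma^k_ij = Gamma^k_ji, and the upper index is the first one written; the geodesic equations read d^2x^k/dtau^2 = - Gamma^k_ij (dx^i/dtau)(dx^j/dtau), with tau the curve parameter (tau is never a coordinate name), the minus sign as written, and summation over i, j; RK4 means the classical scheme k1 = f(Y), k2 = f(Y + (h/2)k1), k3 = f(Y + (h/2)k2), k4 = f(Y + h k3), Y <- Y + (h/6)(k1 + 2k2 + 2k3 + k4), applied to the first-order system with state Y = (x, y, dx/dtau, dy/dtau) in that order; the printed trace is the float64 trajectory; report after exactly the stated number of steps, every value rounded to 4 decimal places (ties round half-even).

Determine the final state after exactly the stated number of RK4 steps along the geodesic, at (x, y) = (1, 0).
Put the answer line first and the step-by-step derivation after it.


Answer: x = 0.9137, y = 0.2961, dx/dtau = -0.1631, dy/dtau = 0.4862

f(Y) = (dx/dtau, dy/dtau, -Gamma^x_ij Y'^i Y'^j, -Gamma^y_ij Y'^i Y'^j) with the Gammas evaluated at the stage position; h = 0.150000; intermediate values shown to 6 dp
step 0: x = 1.0000, y = 0.0000, dx/dtau = -0.1250, dy/dtau = 0.5000
step 1:
  k1: at (x, y) = (1.000000, 0.000000), (dx/dtau, dy/dtau) = (-0.125000, 0.500000); Gamma_xxx = 0.621462, Gamma_xxy = 0.000000, Gamma_xyy = 0.207154, Gamma_yxx = 0.197195, Gamma_yxy = 0.000000, Gamma_yyy = 0.065732; k1 = (-0.125000, 0.500000, -0.061499, -0.019514)
  k2: at (x, y) = (0.990625, 0.037500), (dx/dtau, dy/dtau) = (-0.129612, 0.498536); Gamma_xxx = 0.621542, Gamma_xxy = 0.000000, Gamma_xyy = 0.207181, Gamma_yxx = 0.203922, Gamma_yxy = 0.000000, Gamma_yyy = 0.067974; k2 = (-0.129612, 0.498536, -0.061934, -0.020320)
  k3: at (x, y) = (0.990279, 0.037390), (dx/dtau, dy/dtau) = (-0.129645, 0.498476); Gamma_xxx = 0.621669, Gamma_xxy = 0.000000, Gamma_xyy = 0.207223, Gamma_yxx = 0.203997, Gamma_yxy = 0.000000, Gamma_yyy = 0.067999; k3 = (-0.129645, 0.498476, -0.061939, -0.020325)
  k4: at (x, y) = (0.980553, 0.074771), (dx/dtau, dy/dtau) = (-0.134291, 0.496951); Gamma_xxx = 0.621745, Gamma_xxy = 0.000000, Gamma_xyy = 0.207248, Gamma_yxx = 0.210851, Gamma_yxy = 0.000000, Gamma_yyy = 0.070284; k4 = (-0.134291, 0.496951, -0.062395, -0.021160)
  Y <- Y + (h/6)(k1 + 2k2 + 2k3 + k4): x = 0.9806, y = 0.0748, dx/dtau = -0.1343, dy/dtau = 0.4970
step 2:
  k1: at (x, y) = (0.980555, 0.074774), (dx/dtau, dy/dtau) = (-0.134291, 0.496951); Gamma_xxx = 0.621744, Gamma_xxy = 0.000000, Gamma_xyy = 0.207248, Gamma_yxx = 0.210851, Gamma_yxy = 0.000000, Gamma_yyy = 0.070284; k1 = (-0.134291, 0.496951, -0.062395, -0.021160)
  k2: at (x, y) = (0.970483, 0.112046), (dx/dtau, dy/dtau) = (-0.138971, 0.495364); Gamma_xxx = 0.621810, Gamma_xxy = 0.000000, Gamma_xyy = 0.207270, Gamma_yxx = 0.217834, Gamma_yxy = 0.000000, Gamma_yyy = 0.072611; k2 = (-0.138971, 0.495364, -0.062870, -0.022025)
  k3: at (x, y) = (0.970132, 0.111927), (dx/dtau, dy/dtau) = (-0.139006, 0.495299); Gamma_xxx = 0.621938, Gamma_xxy = 0.000000, Gamma_xyy = 0.207313, Gamma_yxx = 0.217916, Gamma_yxy = 0.000000, Gamma_yyy = 0.072639; k3 = (-0.139006, 0.495299, -0.062876, -0.022031)
  k4: at (x, y) = (0.959704, 0.149069), (dx/dtau, dy/dtau) = (-0.143722, 0.493646); Gamma_xxx = 0.621993, Gamma_xxy = 0.000000, Gamma_xyy = 0.207331, Gamma_yxx = 0.225038, Gamma_yxy = 0.000000, Gamma_yyy = 0.075013; k4 = (-0.143722, 0.493646, -0.063372, -0.022928)
  Y <- Y + (h/6)(k1 + 2k2 + 2k3 + k4): x = 0.9597, y = 0.1491, dx/dtau = -0.1437, dy/dtau = 0.4936
step 3:
  k1: at (x, y) = (0.959706, 0.149072), (dx/dtau, dy/dtau) = (-0.143722, 0.493646); Gamma_xxx = 0.621992, Gamma_xxy = 0.000000, Gamma_xyy = 0.207331, Gamma_yxx = 0.225038, Gamma_yxy = 0.000000, Gamma_yyy = 0.075013; k1 = (-0.143722, 0.493646, -0.063372, -0.022928)
  k2: at (x, y) = (0.948926, 0.186096), (dx/dtau, dy/dtau) = (-0.148475, 0.491926); Gamma_xxx = 0.622029, Gamma_xxy = 0.000000, Gamma_xyy = 0.207343, Gamma_yxx = 0.232302, Gamma_yxy = 0.000000, Gamma_yyy = 0.077434; k2 = (-0.148475, 0.491926, -0.063888, -0.023859)
  k3: at (x, y) = (0.948570, 0.185967), (dx/dtau, dy/dtau) = (-0.148514, 0.491856); Gamma_xxx = 0.622159, Gamma_xxy = 0.000000, Gamma_xyy = 0.207386, Gamma_yxx = 0.232390, Gamma_yxy = 0.000000, Gamma_yyy = 0.077463; k3 = (-0.148514, 0.491856, -0.063894, -0.023866)
  k4: at (x, y) = (0.937429, 0.222851), (dx/dtau, dy/dtau) = (-0.153307, 0.490066); Gamma_xxx = 0.622176, Gamma_xxy = 0.000000, Gamma_xyy = 0.207392, Gamma_yxx = 0.239806, Gamma_yxy = 0.000000, Gamma_yyy = 0.079935; k4 = (-0.153307, 0.490066, -0.064431, -0.024834)
  Y <- Y + (h/6)(k1 + 2k2 + 2k3 + k4): x = 0.9374, y = 0.2229, dx/dtau = -0.1533, dy/dtau = 0.4901
step 4:
  k1: at (x, y) = (0.937430, 0.222854), (dx/dtau, dy/dtau) = (-0.153307, 0.490066); Gamma_xxx = 0.622175, Gamma_xxy = 0.000000, Gamma_xyy = 0.207392, Gamma_yxx = 0.239806, Gamma_yxy = 0.000000, Gamma_yyy = 0.079935; k1 = (-0.153307, 0.490066, -0.064431, -0.024834)
  k2: at (x, y) = (0.925932, 0.259609), (dx/dtau, dy/dtau) = (-0.158139, 0.488203); Gamma_xxx = 0.622165, Gamma_xxy = 0.000000, Gamma_xyy = 0.207388, Gamma_yxx = 0.247376, Gamma_yxy = 0.000000, Gamma_yyy = 0.082459; k2 = (-0.158139, 0.488203, -0.064988, -0.025840)
  k3: at (x, y) = (0.925570, 0.259470), (dx/dtau, dy/dtau) = (-0.158181, 0.488128); Gamma_xxx = 0.622295, Gamma_xxy = 0.000000, Gamma_xyy = 0.207432, Gamma_yxx = 0.247473, Gamma_yxy = 0.000000, Gamma_yyy = 0.082491; k3 = (-0.158181, 0.488128, -0.064995, -0.025847)
  k4: at (x, y) = (0.913703, 0.296074), (dx/dtau, dy/dtau) = (-0.163056, 0.486189); Gamma_xxx = 0.622256, Gamma_xxy = 0.000000, Gamma_xyy = 0.207419, Gamma_yxx = 0.255209, Gamma_yxy = 0.000000, Gamma_yyy = 0.085070; k4 = (-0.163056, 0.486189, -0.065574, -0.026894)
  Y <- Y + (h/6)(k1 + 2k2 + 2k3 + k4): x = 0.9137, y = 0.2961, dx/dtau = -0.1631, dy/dtau = 0.4862


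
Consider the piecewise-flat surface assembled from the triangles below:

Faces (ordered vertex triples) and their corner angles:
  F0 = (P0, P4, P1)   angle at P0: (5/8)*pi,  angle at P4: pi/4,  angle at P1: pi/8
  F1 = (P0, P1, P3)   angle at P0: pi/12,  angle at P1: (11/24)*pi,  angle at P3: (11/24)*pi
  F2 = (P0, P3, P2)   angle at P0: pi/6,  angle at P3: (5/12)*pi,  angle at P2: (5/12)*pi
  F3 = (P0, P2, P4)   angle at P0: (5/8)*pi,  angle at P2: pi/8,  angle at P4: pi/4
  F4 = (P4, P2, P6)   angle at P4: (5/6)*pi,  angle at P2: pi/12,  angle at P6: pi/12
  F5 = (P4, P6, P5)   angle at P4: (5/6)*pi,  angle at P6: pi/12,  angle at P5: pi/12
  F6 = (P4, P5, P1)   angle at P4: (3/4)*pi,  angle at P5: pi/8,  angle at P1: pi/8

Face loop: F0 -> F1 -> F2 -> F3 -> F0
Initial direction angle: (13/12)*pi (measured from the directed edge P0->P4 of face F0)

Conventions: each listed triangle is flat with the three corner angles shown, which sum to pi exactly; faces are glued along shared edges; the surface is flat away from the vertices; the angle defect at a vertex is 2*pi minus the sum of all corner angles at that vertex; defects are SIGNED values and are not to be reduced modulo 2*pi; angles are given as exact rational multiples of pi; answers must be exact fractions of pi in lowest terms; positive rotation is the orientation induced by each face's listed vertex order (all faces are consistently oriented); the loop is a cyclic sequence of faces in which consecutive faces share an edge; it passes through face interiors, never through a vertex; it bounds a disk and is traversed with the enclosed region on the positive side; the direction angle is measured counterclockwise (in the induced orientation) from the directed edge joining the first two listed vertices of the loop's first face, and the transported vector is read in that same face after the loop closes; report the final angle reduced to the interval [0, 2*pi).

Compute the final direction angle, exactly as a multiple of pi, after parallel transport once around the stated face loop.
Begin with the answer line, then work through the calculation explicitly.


Answer: final direction angle = (19/12)*pi

enclosed vertex P0: corner angles sum to (3/2)*pi, defect = 2*pi - (3/2)*pi = pi/2
holonomy = initial angle + sum of enclosed defects (mod 2*pi), positive in the induced orientation
final angle = (13/12)*pi + pi/2 = (19/12)*pi (mod 2*pi)


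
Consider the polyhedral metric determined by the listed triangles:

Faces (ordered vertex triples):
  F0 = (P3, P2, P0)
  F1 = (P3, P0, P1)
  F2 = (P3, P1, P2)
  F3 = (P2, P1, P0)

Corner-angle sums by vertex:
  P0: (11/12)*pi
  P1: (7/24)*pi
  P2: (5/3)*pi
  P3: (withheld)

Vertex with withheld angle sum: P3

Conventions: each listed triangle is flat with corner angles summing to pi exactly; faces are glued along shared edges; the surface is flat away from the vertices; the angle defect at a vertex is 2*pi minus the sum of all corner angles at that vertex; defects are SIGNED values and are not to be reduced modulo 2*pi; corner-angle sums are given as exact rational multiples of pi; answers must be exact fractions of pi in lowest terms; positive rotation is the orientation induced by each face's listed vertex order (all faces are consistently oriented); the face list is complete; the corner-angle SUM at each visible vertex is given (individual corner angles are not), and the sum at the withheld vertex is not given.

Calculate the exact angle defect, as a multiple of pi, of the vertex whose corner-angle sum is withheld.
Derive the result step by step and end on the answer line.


V = 4, E = 6, F = 4; chi = V - E + F = 2
Gauss-Bonnet: total defect = 2*pi*chi = 4*pi; visible defects sum to (25/8)*pi

Answer: defect(P3) = (7/8)*pi


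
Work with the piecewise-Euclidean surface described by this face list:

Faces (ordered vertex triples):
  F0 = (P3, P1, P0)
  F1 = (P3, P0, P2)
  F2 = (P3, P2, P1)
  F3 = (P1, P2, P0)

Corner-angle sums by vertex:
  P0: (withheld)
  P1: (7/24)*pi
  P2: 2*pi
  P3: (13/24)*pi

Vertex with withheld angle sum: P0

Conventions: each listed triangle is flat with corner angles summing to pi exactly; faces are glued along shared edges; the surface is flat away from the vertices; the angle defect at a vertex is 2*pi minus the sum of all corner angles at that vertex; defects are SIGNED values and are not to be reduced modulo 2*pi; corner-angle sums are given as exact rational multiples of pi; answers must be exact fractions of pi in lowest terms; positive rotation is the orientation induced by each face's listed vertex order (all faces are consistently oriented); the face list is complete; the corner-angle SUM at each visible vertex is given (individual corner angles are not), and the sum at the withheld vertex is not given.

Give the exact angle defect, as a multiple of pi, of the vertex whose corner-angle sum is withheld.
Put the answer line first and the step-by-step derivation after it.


Answer: defect(P0) = (5/6)*pi

V = 4, E = 6, F = 4; chi = V - E + F = 2
Gauss-Bonnet: total defect = 2*pi*chi = 4*pi; visible defects sum to (19/6)*pi


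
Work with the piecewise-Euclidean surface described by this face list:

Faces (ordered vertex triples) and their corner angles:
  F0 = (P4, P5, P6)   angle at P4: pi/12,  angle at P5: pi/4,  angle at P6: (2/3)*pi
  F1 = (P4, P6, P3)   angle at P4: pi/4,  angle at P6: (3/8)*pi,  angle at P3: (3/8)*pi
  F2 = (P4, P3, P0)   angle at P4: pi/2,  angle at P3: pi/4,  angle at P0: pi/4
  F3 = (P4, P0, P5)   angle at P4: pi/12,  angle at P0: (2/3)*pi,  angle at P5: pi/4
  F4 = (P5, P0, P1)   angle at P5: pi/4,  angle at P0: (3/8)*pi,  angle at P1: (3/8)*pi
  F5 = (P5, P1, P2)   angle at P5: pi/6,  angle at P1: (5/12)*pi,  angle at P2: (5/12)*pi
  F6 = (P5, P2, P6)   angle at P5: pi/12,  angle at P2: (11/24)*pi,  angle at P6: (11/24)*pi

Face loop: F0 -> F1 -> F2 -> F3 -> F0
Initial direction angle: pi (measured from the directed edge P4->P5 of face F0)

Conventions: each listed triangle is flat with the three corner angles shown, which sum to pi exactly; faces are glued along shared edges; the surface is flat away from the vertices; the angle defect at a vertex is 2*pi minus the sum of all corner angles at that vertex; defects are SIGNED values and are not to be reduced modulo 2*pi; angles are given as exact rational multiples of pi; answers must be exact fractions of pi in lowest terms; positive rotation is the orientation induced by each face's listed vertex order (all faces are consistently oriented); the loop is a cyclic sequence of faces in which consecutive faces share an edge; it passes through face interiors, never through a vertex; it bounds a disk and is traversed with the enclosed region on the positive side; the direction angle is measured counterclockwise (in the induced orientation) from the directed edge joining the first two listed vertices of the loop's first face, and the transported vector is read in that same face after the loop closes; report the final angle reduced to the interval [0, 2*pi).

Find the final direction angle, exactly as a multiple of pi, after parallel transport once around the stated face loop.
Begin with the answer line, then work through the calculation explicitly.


Answer: final direction angle = pi/12

enclosed vertex P4: corner angles sum to (11/12)*pi, defect = 2*pi - (11/12)*pi = (13/12)*pi
transport around the loop rotates by the sum of enclosed defects; add to the initial angle mod 2*pi
final angle = pi + (13/12)*pi = pi/12 (mod 2*pi)


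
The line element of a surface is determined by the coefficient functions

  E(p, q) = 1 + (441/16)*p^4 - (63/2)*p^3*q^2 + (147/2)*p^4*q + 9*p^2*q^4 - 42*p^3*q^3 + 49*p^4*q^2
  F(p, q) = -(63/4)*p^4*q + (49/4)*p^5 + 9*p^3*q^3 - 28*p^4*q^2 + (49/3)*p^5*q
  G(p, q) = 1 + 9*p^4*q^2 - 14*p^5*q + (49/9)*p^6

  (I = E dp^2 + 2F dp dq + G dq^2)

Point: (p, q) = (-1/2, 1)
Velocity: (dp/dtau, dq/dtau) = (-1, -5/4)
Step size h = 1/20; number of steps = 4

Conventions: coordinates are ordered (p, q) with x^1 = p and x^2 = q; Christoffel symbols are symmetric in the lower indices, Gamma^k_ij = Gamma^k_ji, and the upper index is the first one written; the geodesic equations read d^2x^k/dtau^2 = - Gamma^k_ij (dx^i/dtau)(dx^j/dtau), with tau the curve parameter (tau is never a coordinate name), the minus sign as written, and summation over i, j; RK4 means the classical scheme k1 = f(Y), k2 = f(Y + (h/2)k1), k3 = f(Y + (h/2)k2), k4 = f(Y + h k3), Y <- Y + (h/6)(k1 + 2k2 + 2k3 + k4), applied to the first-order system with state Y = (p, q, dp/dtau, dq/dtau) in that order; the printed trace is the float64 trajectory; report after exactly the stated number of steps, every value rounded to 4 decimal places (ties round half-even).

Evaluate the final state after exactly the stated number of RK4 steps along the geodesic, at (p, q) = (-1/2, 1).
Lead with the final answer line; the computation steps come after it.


Answer: p = -0.6889, q = 0.7473, dp/dtau = -0.9139, dq/dtau = -1.2718

f(Y) = (dp/dtau, dq/dtau, -Gamma^p_ij Y'^i Y'^j, -Gamma^q_ij Y'^i Y'^j) with the Gammas evaluated at the stage position; h = 0.050000; intermediate values shown to 6 dp
step 0: p = -0.5000, q = 1.0000, dp/dtau = -1.0000, dq/dtau = -1.2500
step 1:
  k1: at (p, q) = (-0.500000, 1.000000), (dp/dtau, dq/dtau) = (-1.000000, -1.250000); Gamma_ppp = -3.038150, Gamma_ppq = 0.946309, Gamma_pqq = -0.149417, Gamma_qpp = 0.693642, Gamma_qpq = -0.216052, Gamma_qqq = 0.034114; k1 = (-1.000000, -1.250000, 0.905842, -0.206813)
  k2: at (p, q) = (-0.525000, 0.968750), (dp/dtau, dq/dtau) = (-0.977354, -1.255170); Gamma_ppp = -2.929551, Gamma_ppq = 0.944568, Gamma_pqq = -0.156806, Gamma_qpp = 0.695799, Gamma_qpq = -0.224345, Gamma_qqq = 0.037243; k2 = (-0.977354, -1.255170, 0.727919, -0.172888)
  k3: at (p, q) = (-0.524434, 0.968621), (dp/dtau, dq/dtau) = (-0.981802, -1.254322); Gamma_ppp = -2.932114, Gamma_ppq = 0.944840, Gamma_pqq = -0.156760, Gamma_qpp = 0.695981, Gamma_qpq = -0.224272, Gamma_qqq = 0.037209; k3 = (-0.981802, -1.254322, 0.745869, -0.177043)
  k4: at (p, q) = (-0.549090, 0.937284), (dp/dtau, dq/dtau) = (-0.962707, -1.258852); Gamma_ppp = -2.831346, Gamma_ppq = 0.943127, Gamma_pqq = -0.164099, Gamma_qpp = 0.697673, Gamma_qpq = -0.232396, Gamma_qqq = 0.040436; k4 = (-0.962707, -1.258852, 0.598192, -0.147401)
  Y <- Y + (h/6)(k1 + 2k2 + 2k3 + k4): p = -0.5490, q = 0.9373, dp/dtau = -0.9629, dq/dtau = -1.2588
step 2:
  k1: at (p, q) = (-0.549008, 0.937268), (dp/dtau, dq/dtau) = (-0.962903, -1.258784); Gamma_ppp = -2.831695, Gamma_ppq = 0.943166, Gamma_pqq = -0.164093, Gamma_qpp = 0.697700, Gamma_qpq = -0.232386, Gamma_qqq = 0.040431; k1 = (-0.962903, -1.258784, 0.599113, -0.147615)
  k2: at (p, q) = (-0.573081, 0.905798), (dp/dtau, dq/dtau) = (-0.947925, -1.262474); Gamma_ppp = -2.739053, Gamma_ppq = 0.941689, Gamma_pqq = -0.171388, Gamma_qpp = 0.699104, Gamma_qpq = -0.240353, Gamma_qqq = 0.043744; k2 = (-0.947925, -1.262474, 0.480477, -0.122635)
  k3: at (p, q) = (-0.572707, 0.905706), (dp/dtau, dq/dtau) = (-0.950891, -1.261850); Gamma_ppp = -2.740579, Gamma_ppq = 0.941876, Gamma_pqq = -0.171368, Gamma_qpp = 0.699239, Gamma_qpq = -0.240313, Gamma_qqq = 0.043723; k3 = (-0.950891, -1.261850, 0.490600, -0.125173)
  k4: at (p, q) = (-0.596553, 0.874176), (dp/dtau, dq/dtau) = (-0.938373, -1.265043); Gamma_ppp = -2.653756, Gamma_ppq = 0.940537, Gamma_pqq = -0.178670, Gamma_qpp = 0.700323, Gamma_qpq = -0.248206, Gamma_qqq = 0.047151; k4 = (-0.938373, -1.265043, 0.389693, -0.102839)
  Y <- Y + (h/6)(k1 + 2k2 + 2k3 + k4): p = -0.5965, q = 0.8742, dp/dtau = -0.9385, dq/dtau = -1.2650
step 3:
  k1: at (p, q) = (-0.596499, 0.874164), (dp/dtau, dq/dtau) = (-0.938479, -1.265001); Gamma_ppp = -2.653964, Gamma_ppq = 0.940563, Gamma_pqq = -0.178668, Gamma_qpp = 0.700342, Gamma_qpq = -0.248201, Gamma_qqq = 0.047148; k1 = (-0.938479, -1.265001, 0.390138, -0.102952)
  k2: at (p, q) = (-0.619961, 0.842539), (dp/dtau, dq/dtau) = (-0.928725, -1.267575); Gamma_ppp = -2.573050, Gamma_ppq = 0.939492, Gamma_pqq = -0.185988, Gamma_qpp = 0.701221, Gamma_qpq = -0.256035, Gamma_qqq = 0.050686; k2 = (-0.928725, -1.267575, 0.306175, -0.083440)
  k3: at (p, q) = (-0.619718, 0.842475), (dp/dtau, dq/dtau) = (-0.930824, -1.267087); Gamma_ppp = -2.573951, Gamma_ppq = 0.939614, Gamma_pqq = -0.185980, Gamma_qpp = 0.701314, Gamma_qpq = -0.256013, Gamma_qqq = 0.050673; k3 = (-0.930824, -1.267087, 0.312322, -0.085097)
  k4: at (p, q) = (-0.643041, 0.810810), (dp/dtau, dq/dtau) = (-0.922862, -1.269256); Gamma_ppp = -2.497466, Gamma_ppq = 0.938730, Gamma_pqq = -0.193348, Gamma_qpp = 0.701949, Gamma_qpq = -0.263844, Gamma_qqq = 0.054343; k4 = (-0.922862, -1.269256, 0.239356, -0.067274)
  Y <- Y + (h/6)(k1 + 2k2 + 2k3 + k4): p = -0.6430, q = 0.8108, dp/dtau = -0.9229, dq/dtau = -1.2692
step 4:
  k1: at (p, q) = (-0.643003, 0.810801), (dp/dtau, dq/dtau) = (-0.922925, -1.269229); Gamma_ppp = -2.497599, Gamma_ppq = 0.938748, Gamma_pqq = -0.193347, Gamma_qpp = 0.701964, Gamma_qpq = -0.263840, Gamma_qqq = 0.054341; k1 = (-0.922925, -1.269229, 0.239596, -0.067340)
  k2: at (p, q) = (-0.666076, 0.779070), (dp/dtau, dq/dtau) = (-0.916935, -1.270912); Gamma_ppp = -2.425551, Gamma_ppq = 0.938137, Gamma_pqq = -0.200773, Gamma_qpp = 0.702436, Gamma_qpq = -0.271683, Gamma_qqq = 0.058144; k2 = (-0.916935, -1.270912, 0.177118, -0.051293)
  k3: at (p, q) = (-0.665926, 0.779028), (dp/dtau, dq/dtau) = (-0.918497, -1.270511); Gamma_ppp = -2.426056, Gamma_ppq = 0.938212, Gamma_pqq = -0.200772, Gamma_qpp = 0.702495, Gamma_qpq = -0.271671, Gamma_qqq = 0.058136; k3 = (-0.918497, -1.270511, 0.181083, -0.052435)
  k4: at (p, q) = (-0.688928, 0.747275), (dp/dtau, dq/dtau) = (-0.913870, -1.271850); Gamma_ppp = -2.357446, Gamma_ppq = 0.937812, Gamma_pqq = -0.208277, Gamma_qpp = 0.702768, Gamma_qpq = -0.279567, Gamma_qqq = 0.062088; k4 = (-0.913870, -1.271850, 0.125703, -0.037473)
  Y <- Y + (h/6)(k1 + 2k2 + 2k3 + k4): p = -0.6889, q = 0.7473, dp/dtau = -0.9139, dq/dtau = -1.2718
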